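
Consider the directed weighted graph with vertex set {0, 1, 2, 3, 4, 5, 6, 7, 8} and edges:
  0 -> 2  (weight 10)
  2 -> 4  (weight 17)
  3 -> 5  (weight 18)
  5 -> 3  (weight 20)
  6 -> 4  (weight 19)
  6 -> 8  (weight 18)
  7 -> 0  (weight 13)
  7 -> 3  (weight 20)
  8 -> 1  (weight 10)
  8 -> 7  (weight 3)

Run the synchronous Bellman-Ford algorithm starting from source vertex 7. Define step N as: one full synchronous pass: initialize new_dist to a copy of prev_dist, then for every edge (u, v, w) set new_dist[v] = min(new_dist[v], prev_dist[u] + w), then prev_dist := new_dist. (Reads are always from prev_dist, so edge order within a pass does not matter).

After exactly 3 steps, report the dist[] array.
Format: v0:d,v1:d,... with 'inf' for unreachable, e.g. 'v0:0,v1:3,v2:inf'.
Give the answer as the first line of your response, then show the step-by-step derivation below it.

v0:13,v1:inf,v2:23,v3:20,v4:40,v5:38,v6:inf,v7:0,v8:inf

step 1: dist = v0:13,v1:inf,v2:inf,v3:20,v4:inf,v5:inf,v6:inf,v7:0,v8:inf
step 2: dist = v0:13,v1:inf,v2:23,v3:20,v4:inf,v5:38,v6:inf,v7:0,v8:inf
step 3: dist = v0:13,v1:inf,v2:23,v3:20,v4:40,v5:38,v6:inf,v7:0,v8:inf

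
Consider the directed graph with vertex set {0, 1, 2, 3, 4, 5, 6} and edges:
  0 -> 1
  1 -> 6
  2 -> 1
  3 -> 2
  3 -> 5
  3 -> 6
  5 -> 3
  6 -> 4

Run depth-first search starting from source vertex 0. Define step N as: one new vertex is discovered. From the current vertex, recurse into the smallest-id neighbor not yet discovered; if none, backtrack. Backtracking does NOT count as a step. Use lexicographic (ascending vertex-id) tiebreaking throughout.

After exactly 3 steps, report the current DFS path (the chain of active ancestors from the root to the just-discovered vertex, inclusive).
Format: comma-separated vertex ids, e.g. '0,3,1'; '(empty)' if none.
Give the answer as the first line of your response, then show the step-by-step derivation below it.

0,1,6

step 1: discover 0; path=0; order=0
step 2: discover 1; path=0>1; order=0,1
step 3: discover 6; path=0>1>6; order=0,1,6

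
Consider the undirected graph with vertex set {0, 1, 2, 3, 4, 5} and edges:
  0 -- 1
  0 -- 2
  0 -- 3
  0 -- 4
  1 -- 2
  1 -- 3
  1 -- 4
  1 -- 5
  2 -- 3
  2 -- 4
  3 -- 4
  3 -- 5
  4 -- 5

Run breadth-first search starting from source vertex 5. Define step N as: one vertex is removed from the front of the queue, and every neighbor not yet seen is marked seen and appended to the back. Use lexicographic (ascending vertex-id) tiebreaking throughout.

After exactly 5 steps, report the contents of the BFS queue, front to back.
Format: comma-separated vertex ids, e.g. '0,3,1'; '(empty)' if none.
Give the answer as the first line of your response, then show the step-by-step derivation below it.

2

step 1: dequeue 5; queue=[1,3,4]; order=5
step 2: dequeue 1; queue=[3,4,0,2]; order=5,1
step 3: dequeue 3; queue=[4,0,2]; order=5,1,3
step 4: dequeue 4; queue=[0,2]; order=5,1,3,4
step 5: dequeue 0; queue=[2]; order=5,1,3,4,0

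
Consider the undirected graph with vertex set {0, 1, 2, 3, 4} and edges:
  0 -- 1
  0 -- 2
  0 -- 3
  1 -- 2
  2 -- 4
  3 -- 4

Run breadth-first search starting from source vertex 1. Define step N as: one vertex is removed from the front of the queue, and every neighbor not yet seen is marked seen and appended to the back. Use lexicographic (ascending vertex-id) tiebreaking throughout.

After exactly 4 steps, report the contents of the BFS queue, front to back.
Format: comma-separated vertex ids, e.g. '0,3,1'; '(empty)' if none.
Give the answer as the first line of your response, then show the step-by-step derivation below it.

4

step 1: dequeue 1; queue=[0,2]; order=1
step 2: dequeue 0; queue=[2,3]; order=1,0
step 3: dequeue 2; queue=[3,4]; order=1,0,2
step 4: dequeue 3; queue=[4]; order=1,0,2,3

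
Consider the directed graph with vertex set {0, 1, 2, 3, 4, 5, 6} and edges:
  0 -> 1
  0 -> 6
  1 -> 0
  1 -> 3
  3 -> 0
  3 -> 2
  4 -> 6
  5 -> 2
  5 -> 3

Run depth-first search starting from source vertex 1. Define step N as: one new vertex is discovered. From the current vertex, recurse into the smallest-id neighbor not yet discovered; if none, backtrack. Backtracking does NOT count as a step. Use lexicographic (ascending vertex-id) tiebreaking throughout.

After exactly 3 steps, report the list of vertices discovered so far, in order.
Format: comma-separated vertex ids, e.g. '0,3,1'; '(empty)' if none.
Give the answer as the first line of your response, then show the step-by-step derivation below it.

1,0,6

step 1: discover 1; path=1; order=1
step 2: discover 0; path=1>0; order=1,0
step 3: discover 6; path=1>0>6; order=1,0,6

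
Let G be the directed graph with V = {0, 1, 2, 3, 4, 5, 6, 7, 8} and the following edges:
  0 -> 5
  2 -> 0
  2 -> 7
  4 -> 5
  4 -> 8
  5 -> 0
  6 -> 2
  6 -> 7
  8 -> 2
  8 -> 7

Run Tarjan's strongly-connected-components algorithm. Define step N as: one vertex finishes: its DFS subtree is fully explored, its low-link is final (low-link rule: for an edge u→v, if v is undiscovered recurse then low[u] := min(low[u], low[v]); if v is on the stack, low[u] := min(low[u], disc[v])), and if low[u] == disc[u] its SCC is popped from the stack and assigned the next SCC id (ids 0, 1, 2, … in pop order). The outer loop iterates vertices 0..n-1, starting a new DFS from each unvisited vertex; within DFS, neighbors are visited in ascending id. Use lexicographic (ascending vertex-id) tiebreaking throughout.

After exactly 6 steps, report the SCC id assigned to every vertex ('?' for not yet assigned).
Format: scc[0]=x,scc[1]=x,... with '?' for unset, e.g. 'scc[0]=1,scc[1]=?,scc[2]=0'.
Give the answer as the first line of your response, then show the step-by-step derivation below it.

scc[0]=0,scc[1]=1,scc[2]=3,scc[3]=4,scc[4]=?,scc[5]=0,scc[6]=?,scc[7]=2,scc[8]=?

step 1: low=(low[0]=0,low[1]=?,low[2]=?,low[3]=?,low[4]=?,low[5]=0,low[6]=?,low[7]=?,low[8]=?); scc=(scc[0]=?,scc[1]=?,scc[2]=?,scc[3]=?,scc[4]=?,scc[5]=?,scc[6]=?,scc[7]=?,scc[8]=?)
step 2: low=(low[0]=0,low[1]=?,low[2]=?,low[3]=?,low[4]=?,low[5]=0,low[6]=?,low[7]=?,low[8]=?); scc=(scc[0]=0,scc[1]=?,scc[2]=?,scc[3]=?,scc[4]=?,scc[5]=0,scc[6]=?,scc[7]=?,scc[8]=?)
step 3: low=(low[0]=0,low[1]=2,low[2]=?,low[3]=?,low[4]=?,low[5]=0,low[6]=?,low[7]=?,low[8]=?); scc=(scc[0]=0,scc[1]=1,scc[2]=?,scc[3]=?,scc[4]=?,scc[5]=0,scc[6]=?,scc[7]=?,scc[8]=?)
step 4: low=(low[0]=0,low[1]=2,low[2]=3,low[3]=?,low[4]=?,low[5]=0,low[6]=?,low[7]=4,low[8]=?); scc=(scc[0]=0,scc[1]=1,scc[2]=?,scc[3]=?,scc[4]=?,scc[5]=0,scc[6]=?,scc[7]=2,scc[8]=?)
step 5: low=(low[0]=0,low[1]=2,low[2]=3,low[3]=?,low[4]=?,low[5]=0,low[6]=?,low[7]=4,low[8]=?); scc=(scc[0]=0,scc[1]=1,scc[2]=3,scc[3]=?,scc[4]=?,scc[5]=0,scc[6]=?,scc[7]=2,scc[8]=?)
step 6: low=(low[0]=0,low[1]=2,low[2]=3,low[3]=5,low[4]=?,low[5]=0,low[6]=?,low[7]=4,low[8]=?); scc=(scc[0]=0,scc[1]=1,scc[2]=3,scc[3]=4,scc[4]=?,scc[5]=0,scc[6]=?,scc[7]=2,scc[8]=?)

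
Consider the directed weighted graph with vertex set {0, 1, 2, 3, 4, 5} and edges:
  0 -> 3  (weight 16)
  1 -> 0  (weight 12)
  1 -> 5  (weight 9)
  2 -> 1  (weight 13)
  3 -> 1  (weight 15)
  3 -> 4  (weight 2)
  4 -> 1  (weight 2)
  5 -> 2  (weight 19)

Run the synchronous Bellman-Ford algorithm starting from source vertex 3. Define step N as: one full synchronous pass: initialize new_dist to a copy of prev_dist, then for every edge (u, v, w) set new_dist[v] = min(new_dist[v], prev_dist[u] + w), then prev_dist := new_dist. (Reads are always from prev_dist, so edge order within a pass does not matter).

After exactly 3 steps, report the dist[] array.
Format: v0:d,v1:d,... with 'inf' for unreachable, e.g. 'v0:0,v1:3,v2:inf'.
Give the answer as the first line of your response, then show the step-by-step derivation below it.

v0:16,v1:4,v2:43,v3:0,v4:2,v5:13

step 1: dist = v0:inf,v1:15,v2:inf,v3:0,v4:2,v5:inf
step 2: dist = v0:27,v1:4,v2:inf,v3:0,v4:2,v5:24
step 3: dist = v0:16,v1:4,v2:43,v3:0,v4:2,v5:13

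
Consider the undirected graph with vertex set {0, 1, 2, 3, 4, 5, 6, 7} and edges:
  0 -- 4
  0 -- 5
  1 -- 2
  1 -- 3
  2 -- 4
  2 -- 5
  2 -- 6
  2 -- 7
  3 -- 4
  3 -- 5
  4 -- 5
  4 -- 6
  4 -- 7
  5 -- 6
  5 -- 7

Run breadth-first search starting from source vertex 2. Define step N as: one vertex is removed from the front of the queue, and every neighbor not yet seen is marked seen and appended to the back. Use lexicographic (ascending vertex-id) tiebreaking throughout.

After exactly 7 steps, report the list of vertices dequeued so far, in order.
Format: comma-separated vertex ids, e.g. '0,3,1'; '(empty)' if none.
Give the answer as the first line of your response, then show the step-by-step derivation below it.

2,1,4,5,6,7,3

step 1: dequeue 2; queue=[1,4,5,6,7]; order=2
step 2: dequeue 1; queue=[4,5,6,7,3]; order=2,1
step 3: dequeue 4; queue=[5,6,7,3,0]; order=2,1,4
step 4: dequeue 5; queue=[6,7,3,0]; order=2,1,4,5
step 5: dequeue 6; queue=[7,3,0]; order=2,1,4,5,6
step 6: dequeue 7; queue=[3,0]; order=2,1,4,5,6,7
step 7: dequeue 3; queue=[0]; order=2,1,4,5,6,7,3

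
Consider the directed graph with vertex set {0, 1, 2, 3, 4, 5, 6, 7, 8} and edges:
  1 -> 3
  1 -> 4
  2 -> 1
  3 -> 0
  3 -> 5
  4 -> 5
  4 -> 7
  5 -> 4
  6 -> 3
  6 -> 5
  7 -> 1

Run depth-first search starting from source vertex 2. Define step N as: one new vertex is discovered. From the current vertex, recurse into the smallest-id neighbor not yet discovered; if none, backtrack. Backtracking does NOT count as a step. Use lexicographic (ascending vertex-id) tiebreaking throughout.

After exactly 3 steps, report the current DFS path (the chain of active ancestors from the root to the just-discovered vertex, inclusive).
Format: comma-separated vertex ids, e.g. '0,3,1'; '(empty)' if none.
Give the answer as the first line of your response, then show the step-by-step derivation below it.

2,1,3

step 1: discover 2; path=2; order=2
step 2: discover 1; path=2>1; order=2,1
step 3: discover 3; path=2>1>3; order=2,1,3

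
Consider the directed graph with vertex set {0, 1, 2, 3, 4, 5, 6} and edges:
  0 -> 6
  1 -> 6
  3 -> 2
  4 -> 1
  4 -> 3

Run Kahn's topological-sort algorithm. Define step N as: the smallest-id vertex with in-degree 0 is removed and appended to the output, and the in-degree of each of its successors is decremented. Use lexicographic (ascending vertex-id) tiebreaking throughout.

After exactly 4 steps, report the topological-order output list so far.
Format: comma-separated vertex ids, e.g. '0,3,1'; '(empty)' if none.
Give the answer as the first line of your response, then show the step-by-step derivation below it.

0,4,1,3

step 1: output 0; order=[0]; indeg=(0,1,1,1,0,0,1)
step 2: output 4; order=[0,4]; indeg=(0,0,1,0,0,0,1)
step 3: output 1; order=[0,4,1]; indeg=(0,0,1,0,0,0,0)
step 4: output 3; order=[0,4,1,3]; indeg=(0,0,0,0,0,0,0)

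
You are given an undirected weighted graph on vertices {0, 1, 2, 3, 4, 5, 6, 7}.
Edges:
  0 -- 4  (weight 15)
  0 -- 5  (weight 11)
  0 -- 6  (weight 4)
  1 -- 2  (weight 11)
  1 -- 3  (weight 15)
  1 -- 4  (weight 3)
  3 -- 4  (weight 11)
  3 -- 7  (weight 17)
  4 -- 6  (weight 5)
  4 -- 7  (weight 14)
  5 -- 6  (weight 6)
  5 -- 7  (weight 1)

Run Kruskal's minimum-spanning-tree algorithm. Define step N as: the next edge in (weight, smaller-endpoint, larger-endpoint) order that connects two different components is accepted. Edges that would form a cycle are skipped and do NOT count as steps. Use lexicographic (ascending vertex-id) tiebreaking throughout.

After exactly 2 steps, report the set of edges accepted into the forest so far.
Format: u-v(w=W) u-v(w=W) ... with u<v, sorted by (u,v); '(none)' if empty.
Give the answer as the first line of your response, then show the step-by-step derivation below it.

1-4(w=3) 5-7(w=1)

step 1: add edge 5-7 (w=1); MST = {5-7(w=1)}
step 2: add edge 1-4 (w=3); MST = {1-4(w=3) 5-7(w=1)}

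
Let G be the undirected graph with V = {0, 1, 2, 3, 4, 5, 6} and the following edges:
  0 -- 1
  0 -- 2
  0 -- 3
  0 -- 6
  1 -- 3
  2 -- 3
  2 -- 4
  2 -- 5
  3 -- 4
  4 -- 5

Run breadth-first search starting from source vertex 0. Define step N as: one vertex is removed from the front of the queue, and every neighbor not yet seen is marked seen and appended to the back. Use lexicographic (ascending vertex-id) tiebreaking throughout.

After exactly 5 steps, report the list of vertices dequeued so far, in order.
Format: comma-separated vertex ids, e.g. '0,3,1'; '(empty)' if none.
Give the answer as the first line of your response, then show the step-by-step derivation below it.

0,1,2,3,6

step 1: dequeue 0; queue=[1,2,3,6]; order=0
step 2: dequeue 1; queue=[2,3,6]; order=0,1
step 3: dequeue 2; queue=[3,6,4,5]; order=0,1,2
step 4: dequeue 3; queue=[6,4,5]; order=0,1,2,3
step 5: dequeue 6; queue=[4,5]; order=0,1,2,3,6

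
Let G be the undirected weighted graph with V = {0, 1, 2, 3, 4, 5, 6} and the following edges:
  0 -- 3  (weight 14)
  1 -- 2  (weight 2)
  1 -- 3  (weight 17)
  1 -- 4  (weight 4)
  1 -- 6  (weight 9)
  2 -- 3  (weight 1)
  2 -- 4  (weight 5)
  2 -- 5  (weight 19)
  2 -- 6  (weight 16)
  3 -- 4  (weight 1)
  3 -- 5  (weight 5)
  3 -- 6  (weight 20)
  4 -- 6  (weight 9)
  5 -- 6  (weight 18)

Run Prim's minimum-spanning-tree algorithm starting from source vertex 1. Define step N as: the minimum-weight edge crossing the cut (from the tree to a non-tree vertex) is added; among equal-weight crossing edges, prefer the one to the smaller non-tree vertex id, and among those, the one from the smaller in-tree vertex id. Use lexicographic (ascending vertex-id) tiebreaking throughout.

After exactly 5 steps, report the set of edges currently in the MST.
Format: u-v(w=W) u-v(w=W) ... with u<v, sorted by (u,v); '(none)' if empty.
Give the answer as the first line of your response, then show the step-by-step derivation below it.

1-2(w=2) 1-6(w=9) 2-3(w=1) 3-4(w=1) 3-5(w=5)

step 1: add edge 1-2 (w=2); MST = {1-2(w=2)}
step 2: add edge 2-3 (w=1); MST = {1-2(w=2) 2-3(w=1)}
step 3: add edge 3-4 (w=1); MST = {1-2(w=2) 2-3(w=1) 3-4(w=1)}
step 4: add edge 3-5 (w=5); MST = {1-2(w=2) 2-3(w=1) 3-4(w=1) 3-5(w=5)}
step 5: add edge 1-6 (w=9); MST = {1-2(w=2) 1-6(w=9) 2-3(w=1) 3-4(w=1) 3-5(w=5)}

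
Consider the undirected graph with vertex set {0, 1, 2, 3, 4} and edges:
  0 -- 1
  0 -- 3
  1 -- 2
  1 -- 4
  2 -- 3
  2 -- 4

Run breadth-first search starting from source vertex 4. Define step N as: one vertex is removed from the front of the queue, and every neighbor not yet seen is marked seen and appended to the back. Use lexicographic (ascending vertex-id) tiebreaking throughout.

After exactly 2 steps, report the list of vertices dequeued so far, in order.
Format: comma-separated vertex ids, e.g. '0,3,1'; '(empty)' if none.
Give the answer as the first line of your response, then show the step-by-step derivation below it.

4,1

step 1: dequeue 4; queue=[1,2]; order=4
step 2: dequeue 1; queue=[2,0]; order=4,1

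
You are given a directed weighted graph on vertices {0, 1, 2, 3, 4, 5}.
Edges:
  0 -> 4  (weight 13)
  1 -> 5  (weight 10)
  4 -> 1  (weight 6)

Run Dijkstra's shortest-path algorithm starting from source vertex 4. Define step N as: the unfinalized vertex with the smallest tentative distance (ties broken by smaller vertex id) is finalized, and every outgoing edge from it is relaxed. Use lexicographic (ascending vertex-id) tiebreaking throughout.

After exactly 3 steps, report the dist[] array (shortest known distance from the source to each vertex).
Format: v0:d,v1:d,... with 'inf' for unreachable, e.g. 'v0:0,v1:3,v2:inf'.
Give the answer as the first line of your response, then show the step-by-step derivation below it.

v0:inf,v1:6,v2:inf,v3:inf,v4:0,v5:16

step 1: dist = v0:inf,v1:6,v2:inf,v3:inf,v4:0,v5:inf
step 2: dist = v0:inf,v1:6,v2:inf,v3:inf,v4:0,v5:16
step 3: dist = v0:inf,v1:6,v2:inf,v3:inf,v4:0,v5:16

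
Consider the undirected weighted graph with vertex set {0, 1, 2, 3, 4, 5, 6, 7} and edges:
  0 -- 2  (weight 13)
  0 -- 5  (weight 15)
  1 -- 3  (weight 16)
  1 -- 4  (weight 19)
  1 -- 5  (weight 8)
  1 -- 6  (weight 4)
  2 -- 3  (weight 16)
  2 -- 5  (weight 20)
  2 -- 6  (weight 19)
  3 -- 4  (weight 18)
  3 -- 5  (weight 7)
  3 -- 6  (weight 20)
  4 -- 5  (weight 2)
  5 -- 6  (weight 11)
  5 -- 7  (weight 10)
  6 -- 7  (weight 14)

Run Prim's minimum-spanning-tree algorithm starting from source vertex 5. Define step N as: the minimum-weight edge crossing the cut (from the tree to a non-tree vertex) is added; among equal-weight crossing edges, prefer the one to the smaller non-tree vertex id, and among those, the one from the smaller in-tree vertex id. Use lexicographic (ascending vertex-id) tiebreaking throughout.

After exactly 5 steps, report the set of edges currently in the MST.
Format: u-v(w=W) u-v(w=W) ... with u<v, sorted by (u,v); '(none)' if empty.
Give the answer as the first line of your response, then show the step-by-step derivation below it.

1-5(w=8) 1-6(w=4) 3-5(w=7) 4-5(w=2) 5-7(w=10)

step 1: add edge 4-5 (w=2); MST = {4-5(w=2)}
step 2: add edge 3-5 (w=7); MST = {3-5(w=7) 4-5(w=2)}
step 3: add edge 1-5 (w=8); MST = {1-5(w=8) 3-5(w=7) 4-5(w=2)}
step 4: add edge 1-6 (w=4); MST = {1-5(w=8) 1-6(w=4) 3-5(w=7) 4-5(w=2)}
step 5: add edge 5-7 (w=10); MST = {1-5(w=8) 1-6(w=4) 3-5(w=7) 4-5(w=2) 5-7(w=10)}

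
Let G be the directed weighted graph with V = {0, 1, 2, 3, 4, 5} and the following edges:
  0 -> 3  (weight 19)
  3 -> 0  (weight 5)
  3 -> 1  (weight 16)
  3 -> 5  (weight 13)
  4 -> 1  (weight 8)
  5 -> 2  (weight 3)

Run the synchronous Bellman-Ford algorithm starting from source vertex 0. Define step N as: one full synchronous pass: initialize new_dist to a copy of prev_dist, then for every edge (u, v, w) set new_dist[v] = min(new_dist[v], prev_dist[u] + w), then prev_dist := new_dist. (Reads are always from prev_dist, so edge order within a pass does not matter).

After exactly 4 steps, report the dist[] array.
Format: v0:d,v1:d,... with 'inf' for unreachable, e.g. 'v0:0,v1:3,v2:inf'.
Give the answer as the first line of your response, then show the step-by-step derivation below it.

v0:0,v1:35,v2:35,v3:19,v4:inf,v5:32

step 1: dist = v0:0,v1:inf,v2:inf,v3:19,v4:inf,v5:inf
step 2: dist = v0:0,v1:35,v2:inf,v3:19,v4:inf,v5:32
step 3: dist = v0:0,v1:35,v2:35,v3:19,v4:inf,v5:32
step 4: dist = v0:0,v1:35,v2:35,v3:19,v4:inf,v5:32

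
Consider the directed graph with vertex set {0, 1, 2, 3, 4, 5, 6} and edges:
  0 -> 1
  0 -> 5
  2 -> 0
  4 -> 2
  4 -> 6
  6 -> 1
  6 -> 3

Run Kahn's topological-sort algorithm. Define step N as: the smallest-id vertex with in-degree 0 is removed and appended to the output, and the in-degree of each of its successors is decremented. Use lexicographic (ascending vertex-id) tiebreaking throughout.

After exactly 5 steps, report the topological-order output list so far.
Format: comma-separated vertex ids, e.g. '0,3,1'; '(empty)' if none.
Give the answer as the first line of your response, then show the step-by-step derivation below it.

4,2,0,5,6

step 1: output 4; order=[4]; indeg=(1,2,0,1,0,1,0)
step 2: output 2; order=[4,2]; indeg=(0,2,0,1,0,1,0)
step 3: output 0; order=[4,2,0]; indeg=(0,1,0,1,0,0,0)
step 4: output 5; order=[4,2,0,5]; indeg=(0,1,0,1,0,0,0)
step 5: output 6; order=[4,2,0,5,6]; indeg=(0,0,0,0,0,0,0)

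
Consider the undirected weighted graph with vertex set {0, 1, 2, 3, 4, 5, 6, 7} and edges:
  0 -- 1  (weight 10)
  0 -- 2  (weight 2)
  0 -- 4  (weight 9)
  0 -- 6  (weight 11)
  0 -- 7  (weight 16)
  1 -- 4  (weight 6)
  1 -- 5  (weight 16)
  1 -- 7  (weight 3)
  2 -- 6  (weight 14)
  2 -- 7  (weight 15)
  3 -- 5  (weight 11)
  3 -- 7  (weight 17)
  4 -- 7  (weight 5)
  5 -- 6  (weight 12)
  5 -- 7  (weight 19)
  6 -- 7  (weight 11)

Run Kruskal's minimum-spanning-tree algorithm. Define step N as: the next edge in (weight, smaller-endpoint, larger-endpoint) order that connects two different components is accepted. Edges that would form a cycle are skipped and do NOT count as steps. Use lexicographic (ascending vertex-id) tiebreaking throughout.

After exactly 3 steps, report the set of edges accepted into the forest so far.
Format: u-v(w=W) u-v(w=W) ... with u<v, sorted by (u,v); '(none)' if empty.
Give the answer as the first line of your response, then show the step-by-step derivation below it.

0-2(w=2) 1-7(w=3) 4-7(w=5)

step 1: add edge 0-2 (w=2); MST = {0-2(w=2)}
step 2: add edge 1-7 (w=3); MST = {0-2(w=2) 1-7(w=3)}
step 3: add edge 4-7 (w=5); MST = {0-2(w=2) 1-7(w=3) 4-7(w=5)}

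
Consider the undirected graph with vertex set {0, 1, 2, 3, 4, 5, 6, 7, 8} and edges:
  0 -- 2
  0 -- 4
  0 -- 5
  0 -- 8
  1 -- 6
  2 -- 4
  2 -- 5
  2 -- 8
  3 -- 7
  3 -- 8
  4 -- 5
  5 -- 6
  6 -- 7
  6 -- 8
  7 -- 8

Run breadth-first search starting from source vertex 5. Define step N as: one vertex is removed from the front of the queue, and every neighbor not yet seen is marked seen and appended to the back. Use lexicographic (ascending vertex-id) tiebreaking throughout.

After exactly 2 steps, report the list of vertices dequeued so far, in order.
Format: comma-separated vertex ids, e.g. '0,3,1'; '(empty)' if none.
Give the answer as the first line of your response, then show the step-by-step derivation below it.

5,0

step 1: dequeue 5; queue=[0,2,4,6]; order=5
step 2: dequeue 0; queue=[2,4,6,8]; order=5,0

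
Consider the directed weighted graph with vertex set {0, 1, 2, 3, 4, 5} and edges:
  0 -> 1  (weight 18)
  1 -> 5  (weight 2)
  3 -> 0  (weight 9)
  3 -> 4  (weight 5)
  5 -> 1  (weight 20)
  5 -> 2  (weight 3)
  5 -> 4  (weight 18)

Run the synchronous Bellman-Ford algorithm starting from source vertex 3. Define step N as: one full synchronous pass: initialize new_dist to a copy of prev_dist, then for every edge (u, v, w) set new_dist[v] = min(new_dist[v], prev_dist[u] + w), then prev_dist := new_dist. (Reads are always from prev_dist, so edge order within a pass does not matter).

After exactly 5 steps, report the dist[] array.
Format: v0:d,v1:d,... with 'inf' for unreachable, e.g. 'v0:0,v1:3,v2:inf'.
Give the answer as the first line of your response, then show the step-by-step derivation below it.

v0:9,v1:27,v2:32,v3:0,v4:5,v5:29

step 1: dist = v0:9,v1:inf,v2:inf,v3:0,v4:5,v5:inf
step 2: dist = v0:9,v1:27,v2:inf,v3:0,v4:5,v5:inf
step 3: dist = v0:9,v1:27,v2:inf,v3:0,v4:5,v5:29
step 4: dist = v0:9,v1:27,v2:32,v3:0,v4:5,v5:29
step 5: dist = v0:9,v1:27,v2:32,v3:0,v4:5,v5:29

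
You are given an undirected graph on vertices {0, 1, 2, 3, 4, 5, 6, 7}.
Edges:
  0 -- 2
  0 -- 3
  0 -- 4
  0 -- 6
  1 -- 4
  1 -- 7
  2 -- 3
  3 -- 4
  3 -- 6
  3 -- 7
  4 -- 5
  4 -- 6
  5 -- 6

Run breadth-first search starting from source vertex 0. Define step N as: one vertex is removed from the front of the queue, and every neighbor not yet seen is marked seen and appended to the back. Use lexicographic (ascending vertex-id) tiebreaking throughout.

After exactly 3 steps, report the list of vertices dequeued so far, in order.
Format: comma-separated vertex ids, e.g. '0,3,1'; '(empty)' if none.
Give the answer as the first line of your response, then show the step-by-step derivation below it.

0,2,3

step 1: dequeue 0; queue=[2,3,4,6]; order=0
step 2: dequeue 2; queue=[3,4,6]; order=0,2
step 3: dequeue 3; queue=[4,6,7]; order=0,2,3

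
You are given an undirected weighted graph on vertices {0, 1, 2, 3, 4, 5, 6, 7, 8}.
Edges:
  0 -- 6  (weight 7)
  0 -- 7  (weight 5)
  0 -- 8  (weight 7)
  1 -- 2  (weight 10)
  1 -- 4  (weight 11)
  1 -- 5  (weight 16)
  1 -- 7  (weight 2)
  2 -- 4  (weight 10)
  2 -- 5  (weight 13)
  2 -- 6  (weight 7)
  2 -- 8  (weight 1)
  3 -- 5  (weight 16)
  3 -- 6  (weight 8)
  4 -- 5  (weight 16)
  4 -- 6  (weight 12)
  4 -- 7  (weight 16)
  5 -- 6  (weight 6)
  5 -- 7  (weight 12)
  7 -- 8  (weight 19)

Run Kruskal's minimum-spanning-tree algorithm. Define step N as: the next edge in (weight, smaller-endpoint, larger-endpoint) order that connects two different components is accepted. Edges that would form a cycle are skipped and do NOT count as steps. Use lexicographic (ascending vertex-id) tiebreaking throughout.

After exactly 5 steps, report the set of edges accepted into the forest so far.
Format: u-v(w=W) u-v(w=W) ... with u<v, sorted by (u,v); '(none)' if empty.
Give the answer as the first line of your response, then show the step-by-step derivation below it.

0-6(w=7) 0-7(w=5) 1-7(w=2) 2-8(w=1) 5-6(w=6)

step 1: add edge 2-8 (w=1); MST = {2-8(w=1)}
step 2: add edge 1-7 (w=2); MST = {1-7(w=2) 2-8(w=1)}
step 3: add edge 0-7 (w=5); MST = {0-7(w=5) 1-7(w=2) 2-8(w=1)}
step 4: add edge 5-6 (w=6); MST = {0-7(w=5) 1-7(w=2) 2-8(w=1) 5-6(w=6)}
step 5: add edge 0-6 (w=7); MST = {0-6(w=7) 0-7(w=5) 1-7(w=2) 2-8(w=1) 5-6(w=6)}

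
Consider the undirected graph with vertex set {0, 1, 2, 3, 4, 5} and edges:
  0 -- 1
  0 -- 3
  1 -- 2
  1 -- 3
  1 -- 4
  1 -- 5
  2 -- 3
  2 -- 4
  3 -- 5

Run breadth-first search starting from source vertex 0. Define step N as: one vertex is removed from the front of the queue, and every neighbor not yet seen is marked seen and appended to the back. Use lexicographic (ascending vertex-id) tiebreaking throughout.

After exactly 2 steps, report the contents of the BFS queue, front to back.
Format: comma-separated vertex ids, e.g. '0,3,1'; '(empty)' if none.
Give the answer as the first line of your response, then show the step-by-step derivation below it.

3,2,4,5

step 1: dequeue 0; queue=[1,3]; order=0
step 2: dequeue 1; queue=[3,2,4,5]; order=0,1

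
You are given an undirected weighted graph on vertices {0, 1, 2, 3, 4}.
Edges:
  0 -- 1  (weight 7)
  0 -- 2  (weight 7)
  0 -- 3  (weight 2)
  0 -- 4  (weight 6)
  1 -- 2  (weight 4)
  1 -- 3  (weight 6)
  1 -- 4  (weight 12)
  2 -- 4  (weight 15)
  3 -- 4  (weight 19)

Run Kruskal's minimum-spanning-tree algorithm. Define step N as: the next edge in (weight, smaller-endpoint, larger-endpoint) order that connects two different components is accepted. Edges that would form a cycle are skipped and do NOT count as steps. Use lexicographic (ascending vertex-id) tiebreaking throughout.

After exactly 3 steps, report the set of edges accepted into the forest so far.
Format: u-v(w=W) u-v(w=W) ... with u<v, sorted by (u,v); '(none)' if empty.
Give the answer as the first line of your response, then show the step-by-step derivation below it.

0-3(w=2) 0-4(w=6) 1-2(w=4)

step 1: add edge 0-3 (w=2); MST = {0-3(w=2)}
step 2: add edge 1-2 (w=4); MST = {0-3(w=2) 1-2(w=4)}
step 3: add edge 0-4 (w=6); MST = {0-3(w=2) 0-4(w=6) 1-2(w=4)}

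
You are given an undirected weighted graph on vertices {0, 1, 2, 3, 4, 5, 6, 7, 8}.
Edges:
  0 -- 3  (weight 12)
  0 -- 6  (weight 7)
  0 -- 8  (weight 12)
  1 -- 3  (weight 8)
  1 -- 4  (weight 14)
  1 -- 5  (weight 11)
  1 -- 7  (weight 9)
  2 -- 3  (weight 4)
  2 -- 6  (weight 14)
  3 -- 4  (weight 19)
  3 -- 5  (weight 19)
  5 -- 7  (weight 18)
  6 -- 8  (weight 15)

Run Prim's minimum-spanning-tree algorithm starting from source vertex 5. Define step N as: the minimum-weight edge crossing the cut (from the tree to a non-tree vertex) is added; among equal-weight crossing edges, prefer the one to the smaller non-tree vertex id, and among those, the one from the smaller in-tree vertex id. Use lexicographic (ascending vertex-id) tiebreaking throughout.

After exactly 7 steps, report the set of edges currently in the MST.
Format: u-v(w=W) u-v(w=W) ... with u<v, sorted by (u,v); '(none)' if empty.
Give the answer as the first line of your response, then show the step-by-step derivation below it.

0-3(w=12) 0-6(w=7) 0-8(w=12) 1-3(w=8) 1-5(w=11) 1-7(w=9) 2-3(w=4)

step 1: add edge 1-5 (w=11); MST = {1-5(w=11)}
step 2: add edge 1-3 (w=8); MST = {1-3(w=8) 1-5(w=11)}
step 3: add edge 2-3 (w=4); MST = {1-3(w=8) 1-5(w=11) 2-3(w=4)}
step 4: add edge 1-7 (w=9); MST = {1-3(w=8) 1-5(w=11) 1-7(w=9) 2-3(w=4)}
step 5: add edge 0-3 (w=12); MST = {0-3(w=12) 1-3(w=8) 1-5(w=11) 1-7(w=9) 2-3(w=4)}
step 6: add edge 0-6 (w=7); MST = {0-3(w=12) 0-6(w=7) 1-3(w=8) 1-5(w=11) 1-7(w=9) 2-3(w=4)}
step 7: add edge 0-8 (w=12); MST = {0-3(w=12) 0-6(w=7) 0-8(w=12) 1-3(w=8) 1-5(w=11) 1-7(w=9) 2-3(w=4)}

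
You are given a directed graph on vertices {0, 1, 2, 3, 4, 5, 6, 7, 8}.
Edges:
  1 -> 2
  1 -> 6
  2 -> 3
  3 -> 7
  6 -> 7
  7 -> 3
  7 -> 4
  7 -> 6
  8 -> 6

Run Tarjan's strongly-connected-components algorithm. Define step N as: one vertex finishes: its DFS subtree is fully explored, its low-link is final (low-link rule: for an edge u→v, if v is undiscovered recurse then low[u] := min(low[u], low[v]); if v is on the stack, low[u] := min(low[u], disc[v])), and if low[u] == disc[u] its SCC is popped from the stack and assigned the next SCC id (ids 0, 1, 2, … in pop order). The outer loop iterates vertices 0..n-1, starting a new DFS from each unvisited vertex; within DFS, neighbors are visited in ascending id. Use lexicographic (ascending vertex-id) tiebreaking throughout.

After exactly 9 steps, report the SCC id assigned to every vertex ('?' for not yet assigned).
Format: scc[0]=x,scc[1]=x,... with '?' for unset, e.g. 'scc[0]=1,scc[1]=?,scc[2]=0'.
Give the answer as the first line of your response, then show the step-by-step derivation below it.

scc[0]=0,scc[1]=4,scc[2]=3,scc[3]=2,scc[4]=1,scc[5]=5,scc[6]=2,scc[7]=2,scc[8]=6

step 1: low=(low[0]=0,low[1]=?,low[2]=?,low[3]=?,low[4]=?,low[5]=?,low[6]=?,low[7]=?,low[8]=?); scc=(scc[0]=0,scc[1]=?,scc[2]=?,scc[3]=?,scc[4]=?,scc[5]=?,scc[6]=?,scc[7]=?,scc[8]=?)
step 2: low=(low[0]=0,low[1]=1,low[2]=2,low[3]=3,low[4]=5,low[5]=?,low[6]=?,low[7]=3,low[8]=?); scc=(scc[0]=0,scc[1]=?,scc[2]=?,scc[3]=?,scc[4]=1,scc[5]=?,scc[6]=?,scc[7]=?,scc[8]=?)
step 3: low=(low[0]=0,low[1]=1,low[2]=2,low[3]=3,low[4]=5,low[5]=?,low[6]=4,low[7]=3,low[8]=?); scc=(scc[0]=0,scc[1]=?,scc[2]=?,scc[3]=?,scc[4]=1,scc[5]=?,scc[6]=?,scc[7]=?,scc[8]=?)
step 4: low=(low[0]=0,low[1]=1,low[2]=2,low[3]=3,low[4]=5,low[5]=?,low[6]=4,low[7]=3,low[8]=?); scc=(scc[0]=0,scc[1]=?,scc[2]=?,scc[3]=?,scc[4]=1,scc[5]=?,scc[6]=?,scc[7]=?,scc[8]=?)
step 5: low=(low[0]=0,low[1]=1,low[2]=2,low[3]=3,low[4]=5,low[5]=?,low[6]=4,low[7]=3,low[8]=?); scc=(scc[0]=0,scc[1]=?,scc[2]=?,scc[3]=2,scc[4]=1,scc[5]=?,scc[6]=2,scc[7]=2,scc[8]=?)
step 6: low=(low[0]=0,low[1]=1,low[2]=2,low[3]=3,low[4]=5,low[5]=?,low[6]=4,low[7]=3,low[8]=?); scc=(scc[0]=0,scc[1]=?,scc[2]=3,scc[3]=2,scc[4]=1,scc[5]=?,scc[6]=2,scc[7]=2,scc[8]=?)
step 7: low=(low[0]=0,low[1]=1,low[2]=2,low[3]=3,low[4]=5,low[5]=?,low[6]=4,low[7]=3,low[8]=?); scc=(scc[0]=0,scc[1]=4,scc[2]=3,scc[3]=2,scc[4]=1,scc[5]=?,scc[6]=2,scc[7]=2,scc[8]=?)
step 8: low=(low[0]=0,low[1]=1,low[2]=2,low[3]=3,low[4]=5,low[5]=7,low[6]=4,low[7]=3,low[8]=?); scc=(scc[0]=0,scc[1]=4,scc[2]=3,scc[3]=2,scc[4]=1,scc[5]=5,scc[6]=2,scc[7]=2,scc[8]=?)
step 9: low=(low[0]=0,low[1]=1,low[2]=2,low[3]=3,low[4]=5,low[5]=7,low[6]=4,low[7]=3,low[8]=8); scc=(scc[0]=0,scc[1]=4,scc[2]=3,scc[3]=2,scc[4]=1,scc[5]=5,scc[6]=2,scc[7]=2,scc[8]=6)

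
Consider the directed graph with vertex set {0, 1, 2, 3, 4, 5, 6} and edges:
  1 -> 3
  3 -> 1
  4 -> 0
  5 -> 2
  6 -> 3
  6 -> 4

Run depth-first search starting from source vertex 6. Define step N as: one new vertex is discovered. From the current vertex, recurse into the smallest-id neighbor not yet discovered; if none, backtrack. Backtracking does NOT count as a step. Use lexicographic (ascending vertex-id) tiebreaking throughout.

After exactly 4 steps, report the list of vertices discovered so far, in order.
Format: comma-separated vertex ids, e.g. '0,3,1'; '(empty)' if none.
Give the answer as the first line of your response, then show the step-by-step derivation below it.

6,3,1,4

step 1: discover 6; path=6; order=6
step 2: discover 3; path=6>3; order=6,3
step 3: discover 1; path=6>3>1; order=6,3,1
step 4: discover 4; path=6>4; order=6,3,1,4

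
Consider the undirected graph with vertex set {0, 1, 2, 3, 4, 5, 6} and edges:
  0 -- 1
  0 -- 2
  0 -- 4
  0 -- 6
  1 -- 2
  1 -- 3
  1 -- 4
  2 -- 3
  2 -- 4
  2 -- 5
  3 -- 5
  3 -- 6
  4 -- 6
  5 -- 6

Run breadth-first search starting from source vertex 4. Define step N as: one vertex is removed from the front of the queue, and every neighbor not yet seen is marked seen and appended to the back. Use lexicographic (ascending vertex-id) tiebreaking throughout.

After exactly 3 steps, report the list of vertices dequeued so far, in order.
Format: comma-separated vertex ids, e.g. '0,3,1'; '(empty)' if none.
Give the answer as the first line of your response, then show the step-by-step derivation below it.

4,0,1

step 1: dequeue 4; queue=[0,1,2,6]; order=4
step 2: dequeue 0; queue=[1,2,6]; order=4,0
step 3: dequeue 1; queue=[2,6,3]; order=4,0,1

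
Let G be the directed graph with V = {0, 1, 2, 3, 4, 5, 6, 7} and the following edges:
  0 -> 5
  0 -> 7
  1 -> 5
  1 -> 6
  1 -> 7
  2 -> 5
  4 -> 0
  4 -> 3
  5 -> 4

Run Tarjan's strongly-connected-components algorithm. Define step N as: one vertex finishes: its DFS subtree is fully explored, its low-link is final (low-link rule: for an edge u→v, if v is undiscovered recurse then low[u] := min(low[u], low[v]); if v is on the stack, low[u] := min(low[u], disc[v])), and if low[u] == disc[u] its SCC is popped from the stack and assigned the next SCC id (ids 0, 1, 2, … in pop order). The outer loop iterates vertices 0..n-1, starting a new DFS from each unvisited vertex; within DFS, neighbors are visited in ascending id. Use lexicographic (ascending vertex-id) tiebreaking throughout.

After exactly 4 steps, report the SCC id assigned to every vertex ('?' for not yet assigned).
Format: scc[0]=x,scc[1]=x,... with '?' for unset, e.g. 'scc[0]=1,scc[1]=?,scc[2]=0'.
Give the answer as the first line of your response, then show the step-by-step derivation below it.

scc[0]=?,scc[1]=?,scc[2]=?,scc[3]=0,scc[4]=?,scc[5]=?,scc[6]=?,scc[7]=1

step 1: low=(low[0]=0,low[1]=?,low[2]=?,low[3]=3,low[4]=0,low[5]=1,low[6]=?,low[7]=?); scc=(scc[0]=?,scc[1]=?,scc[2]=?,scc[3]=0,scc[4]=?,scc[5]=?,scc[6]=?,scc[7]=?)
step 2: low=(low[0]=0,low[1]=?,low[2]=?,low[3]=3,low[4]=0,low[5]=1,low[6]=?,low[7]=?); scc=(scc[0]=?,scc[1]=?,scc[2]=?,scc[3]=0,scc[4]=?,scc[5]=?,scc[6]=?,scc[7]=?)
step 3: low=(low[0]=0,low[1]=?,low[2]=?,low[3]=3,low[4]=0,low[5]=0,low[6]=?,low[7]=?); scc=(scc[0]=?,scc[1]=?,scc[2]=?,scc[3]=0,scc[4]=?,scc[5]=?,scc[6]=?,scc[7]=?)
step 4: low=(low[0]=0,low[1]=?,low[2]=?,low[3]=3,low[4]=0,low[5]=0,low[6]=?,low[7]=4); scc=(scc[0]=?,scc[1]=?,scc[2]=?,scc[3]=0,scc[4]=?,scc[5]=?,scc[6]=?,scc[7]=1)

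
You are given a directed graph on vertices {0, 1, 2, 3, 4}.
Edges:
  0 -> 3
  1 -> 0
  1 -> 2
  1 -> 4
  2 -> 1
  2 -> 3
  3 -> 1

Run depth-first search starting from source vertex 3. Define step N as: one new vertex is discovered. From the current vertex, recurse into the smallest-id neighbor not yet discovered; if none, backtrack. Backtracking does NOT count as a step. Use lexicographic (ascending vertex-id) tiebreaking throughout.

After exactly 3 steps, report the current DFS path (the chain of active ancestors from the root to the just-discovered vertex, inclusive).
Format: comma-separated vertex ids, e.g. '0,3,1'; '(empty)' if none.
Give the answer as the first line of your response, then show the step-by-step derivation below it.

3,1,0

step 1: discover 3; path=3; order=3
step 2: discover 1; path=3>1; order=3,1
step 3: discover 0; path=3>1>0; order=3,1,0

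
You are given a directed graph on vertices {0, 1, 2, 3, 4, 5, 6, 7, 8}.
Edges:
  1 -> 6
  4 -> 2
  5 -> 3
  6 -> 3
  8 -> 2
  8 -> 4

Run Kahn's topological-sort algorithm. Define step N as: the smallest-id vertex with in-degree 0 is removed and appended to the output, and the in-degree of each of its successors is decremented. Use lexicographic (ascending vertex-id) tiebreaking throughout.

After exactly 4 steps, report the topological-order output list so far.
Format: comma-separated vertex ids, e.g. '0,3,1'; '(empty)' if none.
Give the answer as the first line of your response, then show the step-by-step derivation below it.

0,1,5,6

step 1: output 0; order=[0]; indeg=(0,0,2,2,1,0,1,0,0)
step 2: output 1; order=[0,1]; indeg=(0,0,2,2,1,0,0,0,0)
step 3: output 5; order=[0,1,5]; indeg=(0,0,2,1,1,0,0,0,0)
step 4: output 6; order=[0,1,5,6]; indeg=(0,0,2,0,1,0,0,0,0)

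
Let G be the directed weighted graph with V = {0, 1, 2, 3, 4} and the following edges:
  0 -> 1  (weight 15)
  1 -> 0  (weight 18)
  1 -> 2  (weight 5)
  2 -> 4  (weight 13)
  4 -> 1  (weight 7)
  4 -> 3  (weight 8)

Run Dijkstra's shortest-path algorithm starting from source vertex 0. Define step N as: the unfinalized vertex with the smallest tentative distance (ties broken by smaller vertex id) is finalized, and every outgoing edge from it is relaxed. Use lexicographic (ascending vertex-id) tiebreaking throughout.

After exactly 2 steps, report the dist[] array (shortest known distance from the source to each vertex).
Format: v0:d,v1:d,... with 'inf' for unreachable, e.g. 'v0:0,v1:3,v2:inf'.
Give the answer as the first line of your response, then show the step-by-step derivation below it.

v0:0,v1:15,v2:20,v3:inf,v4:inf

step 1: dist = v0:0,v1:15,v2:inf,v3:inf,v4:inf
step 2: dist = v0:0,v1:15,v2:20,v3:inf,v4:inf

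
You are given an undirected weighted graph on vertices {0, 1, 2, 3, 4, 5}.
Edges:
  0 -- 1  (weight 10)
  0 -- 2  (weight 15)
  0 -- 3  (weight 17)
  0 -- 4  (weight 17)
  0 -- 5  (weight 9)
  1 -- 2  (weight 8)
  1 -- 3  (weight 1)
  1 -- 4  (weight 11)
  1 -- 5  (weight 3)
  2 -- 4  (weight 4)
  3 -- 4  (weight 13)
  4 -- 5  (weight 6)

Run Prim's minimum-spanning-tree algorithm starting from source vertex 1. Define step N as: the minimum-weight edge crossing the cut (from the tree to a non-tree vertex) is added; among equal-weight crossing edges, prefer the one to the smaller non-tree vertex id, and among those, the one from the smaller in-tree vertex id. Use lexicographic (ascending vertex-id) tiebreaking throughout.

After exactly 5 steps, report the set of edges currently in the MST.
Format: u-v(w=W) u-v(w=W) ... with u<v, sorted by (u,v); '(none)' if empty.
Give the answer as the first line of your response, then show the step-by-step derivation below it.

0-5(w=9) 1-3(w=1) 1-5(w=3) 2-4(w=4) 4-5(w=6)

step 1: add edge 1-3 (w=1); MST = {1-3(w=1)}
step 2: add edge 1-5 (w=3); MST = {1-3(w=1) 1-5(w=3)}
step 3: add edge 4-5 (w=6); MST = {1-3(w=1) 1-5(w=3) 4-5(w=6)}
step 4: add edge 2-4 (w=4); MST = {1-3(w=1) 1-5(w=3) 2-4(w=4) 4-5(w=6)}
step 5: add edge 0-5 (w=9); MST = {0-5(w=9) 1-3(w=1) 1-5(w=3) 2-4(w=4) 4-5(w=6)}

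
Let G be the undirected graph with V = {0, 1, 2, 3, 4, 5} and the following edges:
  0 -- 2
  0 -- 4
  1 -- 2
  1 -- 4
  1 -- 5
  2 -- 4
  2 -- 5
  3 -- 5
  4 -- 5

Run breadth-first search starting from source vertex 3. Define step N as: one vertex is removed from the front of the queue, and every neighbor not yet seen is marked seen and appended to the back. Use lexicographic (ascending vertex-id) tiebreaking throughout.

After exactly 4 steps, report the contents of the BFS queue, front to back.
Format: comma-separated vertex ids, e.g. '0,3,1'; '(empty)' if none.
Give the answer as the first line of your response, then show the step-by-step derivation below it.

4,0

step 1: dequeue 3; queue=[5]; order=3
step 2: dequeue 5; queue=[1,2,4]; order=3,5
step 3: dequeue 1; queue=[2,4]; order=3,5,1
step 4: dequeue 2; queue=[4,0]; order=3,5,1,2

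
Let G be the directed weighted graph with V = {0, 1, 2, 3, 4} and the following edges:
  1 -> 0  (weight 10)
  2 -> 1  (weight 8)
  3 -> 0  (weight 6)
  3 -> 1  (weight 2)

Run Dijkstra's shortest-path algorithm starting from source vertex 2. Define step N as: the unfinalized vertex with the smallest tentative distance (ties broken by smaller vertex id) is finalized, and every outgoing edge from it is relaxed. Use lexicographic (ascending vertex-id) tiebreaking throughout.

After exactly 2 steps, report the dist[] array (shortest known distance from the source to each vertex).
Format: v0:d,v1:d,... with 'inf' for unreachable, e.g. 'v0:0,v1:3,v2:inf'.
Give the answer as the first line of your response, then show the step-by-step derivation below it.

v0:18,v1:8,v2:0,v3:inf,v4:inf

step 1: dist = v0:inf,v1:8,v2:0,v3:inf,v4:inf
step 2: dist = v0:18,v1:8,v2:0,v3:inf,v4:inf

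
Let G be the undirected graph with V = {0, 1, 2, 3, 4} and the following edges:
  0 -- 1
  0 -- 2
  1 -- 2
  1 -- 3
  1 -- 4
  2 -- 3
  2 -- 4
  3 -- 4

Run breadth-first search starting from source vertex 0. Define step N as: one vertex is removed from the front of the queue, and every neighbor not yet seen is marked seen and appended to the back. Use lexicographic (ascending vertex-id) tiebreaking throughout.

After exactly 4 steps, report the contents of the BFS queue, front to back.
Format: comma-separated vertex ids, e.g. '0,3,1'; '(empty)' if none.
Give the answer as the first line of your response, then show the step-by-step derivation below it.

4

step 1: dequeue 0; queue=[1,2]; order=0
step 2: dequeue 1; queue=[2,3,4]; order=0,1
step 3: dequeue 2; queue=[3,4]; order=0,1,2
step 4: dequeue 3; queue=[4]; order=0,1,2,3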